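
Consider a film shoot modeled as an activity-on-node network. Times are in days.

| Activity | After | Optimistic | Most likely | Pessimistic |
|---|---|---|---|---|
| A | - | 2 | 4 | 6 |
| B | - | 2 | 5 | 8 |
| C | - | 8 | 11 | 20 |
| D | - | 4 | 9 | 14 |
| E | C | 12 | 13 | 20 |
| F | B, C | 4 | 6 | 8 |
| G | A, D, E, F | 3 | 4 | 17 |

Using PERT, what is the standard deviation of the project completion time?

3.35 days

te_A = (2 + 4·4 + 6)/6 = 24/6 = 4; σ²_A = ((6−2)/6)² = 0.444
te_B = (2 + 4·5 + 8)/6 = 30/6 = 5; σ²_B = ((8−2)/6)² = 1.000
te_C = (8 + 4·11 + 20)/6 = 72/6 = 12; σ²_C = ((20−8)/6)² = 4.000
te_D = (4 + 4·9 + 14)/6 = 54/6 = 9; σ²_D = ((14−4)/6)² = 2.778
te_E = (12 + 4·13 + 20)/6 = 84/6 = 14; σ²_E = ((20−12)/6)² = 1.778
te_F = (4 + 4·6 + 8)/6 = 36/6 = 6; σ²_F = ((8−4)/6)² = 0.444
te_G = (3 + 4·4 + 17)/6 = 36/6 = 6; σ²_G = ((17−3)/6)² = 5.444

Forward pass:
ES_A = 0; EF_A = 4
ES_B = 0; EF_B = 5
ES_C = 0; EF_C = 12
ES_D = 0; EF_D = 9
ES_E = 12; EF_E = 12+14 = 26
ES_F = max(EF_B=5, EF_C=12) = 12; EF_F = 12+6 = 18
ES_G = max(EF_A=4, EF_D=9, EF_E=26, EF_F=18) = 26; EF_G = 26+6 = 32
Expected project duration μ = 32 days. Critical path: C → E → G.

Variance along critical path = 4.000 + 1.778 + 5.444 = 11.222
σ = √11.222 = 3.350 days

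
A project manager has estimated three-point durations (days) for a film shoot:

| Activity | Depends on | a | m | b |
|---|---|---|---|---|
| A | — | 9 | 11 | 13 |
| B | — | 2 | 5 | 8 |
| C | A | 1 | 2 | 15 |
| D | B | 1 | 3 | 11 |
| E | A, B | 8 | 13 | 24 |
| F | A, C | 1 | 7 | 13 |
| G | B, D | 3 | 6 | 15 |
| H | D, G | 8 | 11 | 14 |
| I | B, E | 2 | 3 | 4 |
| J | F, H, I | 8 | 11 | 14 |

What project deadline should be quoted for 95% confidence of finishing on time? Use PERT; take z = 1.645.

43.8 days

te_A = (9 + 4·11 + 13)/6 = 66/6 = 11; σ²_A = ((13−9)/6)² = 0.444
te_B = (2 + 4·5 + 8)/6 = 30/6 = 5; σ²_B = ((8−2)/6)² = 1.000
te_C = (1 + 4·2 + 15)/6 = 24/6 = 4; σ²_C = ((15−1)/6)² = 5.444
te_D = (1 + 4·3 + 11)/6 = 24/6 = 4; σ²_D = ((11−1)/6)² = 2.778
te_E = (8 + 4·13 + 24)/6 = 84/6 = 14; σ²_E = ((24−8)/6)² = 7.111
te_F = (1 + 4·7 + 13)/6 = 42/6 = 7; σ²_F = ((13−1)/6)² = 4.000
te_G = (3 + 4·6 + 15)/6 = 42/6 = 7; σ²_G = ((15−3)/6)² = 4.000
te_H = (8 + 4·11 + 14)/6 = 66/6 = 11; σ²_H = ((14−8)/6)² = 1.000
te_I = (2 + 4·3 + 4)/6 = 18/6 = 3; σ²_I = ((4−2)/6)² = 0.111
te_J = (8 + 4·11 + 14)/6 = 66/6 = 11; σ²_J = ((14−8)/6)² = 1.000

Forward pass:
ES_A = 0; EF_A = 11
ES_B = 0; EF_B = 5
ES_C = 11; EF_C = 11+4 = 15
ES_D = 5; EF_D = 5+4 = 9
ES_E = max(EF_A=11, EF_B=5) = 11; EF_E = 11+14 = 25
ES_F = max(EF_A=11, EF_C=15) = 15; EF_F = 15+7 = 22
ES_G = max(EF_B=5, EF_D=9) = 9; EF_G = 9+7 = 16
ES_H = max(EF_D=9, EF_G=16) = 16; EF_H = 16+11 = 27
ES_I = max(EF_B=5, EF_E=25) = 25; EF_I = 25+3 = 28
ES_J = max(EF_F=22, EF_H=27, EF_I=28) = 28; EF_J = 28+11 = 39
Expected project duration μ = 39 days. Critical path: A → E → I → J.

Variance along critical path = 0.444 + 7.111 + 0.111 + 1.000 = 8.667; σ = 2.944 days.
D = μ + z·σ = 39 + 1.645·2.944 = 43.8 days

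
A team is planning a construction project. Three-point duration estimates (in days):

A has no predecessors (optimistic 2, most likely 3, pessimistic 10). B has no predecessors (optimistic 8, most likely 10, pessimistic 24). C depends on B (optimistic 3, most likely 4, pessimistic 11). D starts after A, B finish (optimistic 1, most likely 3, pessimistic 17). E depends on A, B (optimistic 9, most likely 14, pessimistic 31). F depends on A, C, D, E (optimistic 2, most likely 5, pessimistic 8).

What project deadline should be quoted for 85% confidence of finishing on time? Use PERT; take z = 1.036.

37.8 days

te_A = (2 + 4·3 + 10)/6 = 24/6 = 4; σ²_A = ((10−2)/6)² = 1.778
te_B = (8 + 4·10 + 24)/6 = 72/6 = 12; σ²_B = ((24−8)/6)² = 7.111
te_C = (3 + 4·4 + 11)/6 = 30/6 = 5; σ²_C = ((11−3)/6)² = 1.778
te_D = (1 + 4·3 + 17)/6 = 30/6 = 5; σ²_D = ((17−1)/6)² = 7.111
te_E = (9 + 4·14 + 31)/6 = 96/6 = 16; σ²_E = ((31−9)/6)² = 13.444
te_F = (2 + 4·5 + 8)/6 = 30/6 = 5; σ²_F = ((8−2)/6)² = 1.000

Forward pass:
ES_A = 0; EF_A = 4
ES_B = 0; EF_B = 12
ES_C = 12; EF_C = 12+5 = 17
ES_D = max(EF_A=4, EF_B=12) = 12; EF_D = 12+5 = 17
ES_E = max(EF_A=4, EF_B=12) = 12; EF_E = 12+16 = 28
ES_F = max(EF_A=4, EF_C=17, EF_D=17, EF_E=28) = 28; EF_F = 28+5 = 33
Expected project duration μ = 33 days. Critical path: B → E → F.

Variance along critical path = 7.111 + 13.444 + 1.000 = 21.556; σ = 4.643 days.
D = μ + z·σ = 33 + 1.036·4.643 = 37.8 days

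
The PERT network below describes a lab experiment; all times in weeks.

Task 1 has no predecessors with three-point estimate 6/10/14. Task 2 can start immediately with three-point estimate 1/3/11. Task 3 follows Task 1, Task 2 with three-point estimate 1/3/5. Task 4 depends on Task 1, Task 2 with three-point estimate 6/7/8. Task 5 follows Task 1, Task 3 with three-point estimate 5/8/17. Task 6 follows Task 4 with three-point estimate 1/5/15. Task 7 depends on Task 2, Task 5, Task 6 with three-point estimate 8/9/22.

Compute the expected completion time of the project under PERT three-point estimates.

34 weeks

te_Task 1 = (6 + 4·10 + 14)/6 = 60/6 = 10
te_Task 2 = (1 + 4·3 + 11)/6 = 24/6 = 4
te_Task 3 = (1 + 4·3 + 5)/6 = 18/6 = 3
te_Task 4 = (6 + 4·7 + 8)/6 = 42/6 = 7
te_Task 5 = (5 + 4·8 + 17)/6 = 54/6 = 9
te_Task 6 = (1 + 4·5 + 15)/6 = 36/6 = 6
te_Task 7 = (8 + 4·9 + 22)/6 = 66/6 = 11

Forward pass:
ES_Task 1 = 0; EF_Task 1 = 10
ES_Task 2 = 0; EF_Task 2 = 4
ES_Task 3 = max(EF_Task 1=10, EF_Task 2=4) = 10; EF_Task 3 = 10+3 = 13
ES_Task 4 = max(EF_Task 1=10, EF_Task 2=4) = 10; EF_Task 4 = 10+7 = 17
ES_Task 5 = max(EF_Task 1=10, EF_Task 3=13) = 13; EF_Task 5 = 13+9 = 22
ES_Task 6 = 17; EF_Task 6 = 17+6 = 23
ES_Task 7 = max(EF_Task 2=4, EF_Task 5=22, EF_Task 6=23) = 23; EF_Task 7 = 23+11 = 34
Expected project duration μ = 34 weeks. Critical path: Task 1 → Task 4 → Task 6 → Task 7.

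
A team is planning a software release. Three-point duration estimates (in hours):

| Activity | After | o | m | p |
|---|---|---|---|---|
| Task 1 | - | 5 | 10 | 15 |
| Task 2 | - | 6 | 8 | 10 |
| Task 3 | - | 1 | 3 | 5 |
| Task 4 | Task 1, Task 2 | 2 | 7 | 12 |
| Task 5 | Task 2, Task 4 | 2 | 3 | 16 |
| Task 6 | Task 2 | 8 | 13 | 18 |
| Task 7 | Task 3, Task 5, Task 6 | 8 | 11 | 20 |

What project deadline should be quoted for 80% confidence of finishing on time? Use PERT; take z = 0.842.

37.3 hours

te_Task 1 = (5 + 4·10 + 15)/6 = 60/6 = 10; σ²_Task 1 = ((15−5)/6)² = 2.778
te_Task 2 = (6 + 4·8 + 10)/6 = 48/6 = 8; σ²_Task 2 = ((10−6)/6)² = 0.444
te_Task 3 = (1 + 4·3 + 5)/6 = 18/6 = 3; σ²_Task 3 = ((5−1)/6)² = 0.444
te_Task 4 = (2 + 4·7 + 12)/6 = 42/6 = 7; σ²_Task 4 = ((12−2)/6)² = 2.778
te_Task 5 = (2 + 4·3 + 16)/6 = 30/6 = 5; σ²_Task 5 = ((16−2)/6)² = 5.444
te_Task 6 = (8 + 4·13 + 18)/6 = 78/6 = 13; σ²_Task 6 = ((18−8)/6)² = 2.778
te_Task 7 = (8 + 4·11 + 20)/6 = 72/6 = 12; σ²_Task 7 = ((20−8)/6)² = 4.000

Forward pass:
ES_Task 1 = 0; EF_Task 1 = 10
ES_Task 2 = 0; EF_Task 2 = 8
ES_Task 3 = 0; EF_Task 3 = 3
ES_Task 4 = max(EF_Task 1=10, EF_Task 2=8) = 10; EF_Task 4 = 10+7 = 17
ES_Task 5 = max(EF_Task 2=8, EF_Task 4=17) = 17; EF_Task 5 = 17+5 = 22
ES_Task 6 = 8; EF_Task 6 = 8+13 = 21
ES_Task 7 = max(EF_Task 3=3, EF_Task 5=22, EF_Task 6=21) = 22; EF_Task 7 = 22+12 = 34
Expected project duration μ = 34 hours. Critical path: Task 1 → Task 4 → Task 5 → Task 7.

Variance along critical path = 2.778 + 2.778 + 5.444 + 4.000 = 15.000; σ = 3.873 hours.
D = μ + z·σ = 34 + 0.842·3.873 = 37.3 hours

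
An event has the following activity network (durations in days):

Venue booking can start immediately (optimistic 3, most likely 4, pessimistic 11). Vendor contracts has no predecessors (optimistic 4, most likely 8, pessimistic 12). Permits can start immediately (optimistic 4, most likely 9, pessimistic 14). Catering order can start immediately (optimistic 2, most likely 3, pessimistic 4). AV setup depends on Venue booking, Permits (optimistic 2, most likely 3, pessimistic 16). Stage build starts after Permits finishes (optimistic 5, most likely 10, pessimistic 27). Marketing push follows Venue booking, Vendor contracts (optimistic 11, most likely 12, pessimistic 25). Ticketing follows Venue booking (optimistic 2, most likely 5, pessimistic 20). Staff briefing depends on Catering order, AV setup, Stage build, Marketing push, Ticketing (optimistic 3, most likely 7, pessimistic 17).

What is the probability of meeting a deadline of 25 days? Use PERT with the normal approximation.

0.080

te_Venue booking = (3 + 4·4 + 11)/6 = 30/6 = 5; σ²_Venue booking = ((11−3)/6)² = 1.778
te_Vendor contracts = (4 + 4·8 + 12)/6 = 48/6 = 8; σ²_Vendor contracts = ((12−4)/6)² = 1.778
te_Permits = (4 + 4·9 + 14)/6 = 54/6 = 9; σ²_Permits = ((14−4)/6)² = 2.778
te_Catering order = (2 + 4·3 + 4)/6 = 18/6 = 3; σ²_Catering order = ((4−2)/6)² = 0.111
te_AV setup = (2 + 4·3 + 16)/6 = 30/6 = 5; σ²_AV setup = ((16−2)/6)² = 5.444
te_Stage build = (5 + 4·10 + 27)/6 = 72/6 = 12; σ²_Stage build = ((27−5)/6)² = 13.444
te_Marketing push = (11 + 4·12 + 25)/6 = 84/6 = 14; σ²_Marketing push = ((25−11)/6)² = 5.444
te_Ticketing = (2 + 4·5 + 20)/6 = 42/6 = 7; σ²_Ticketing = ((20−2)/6)² = 9.000
te_Staff briefing = (3 + 4·7 + 17)/6 = 48/6 = 8; σ²_Staff briefing = ((17−3)/6)² = 5.444

Forward pass:
ES_Venue booking = 0; EF_Venue booking = 5
ES_Vendor contracts = 0; EF_Vendor contracts = 8
ES_Permits = 0; EF_Permits = 9
ES_Catering order = 0; EF_Catering order = 3
ES_AV setup = max(EF_Venue booking=5, EF_Permits=9) = 9; EF_AV setup = 9+5 = 14
ES_Stage build = 9; EF_Stage build = 9+12 = 21
ES_Marketing push = max(EF_Venue booking=5, EF_Vendor contracts=8) = 8; EF_Marketing push = 8+14 = 22
ES_Ticketing = 5; EF_Ticketing = 5+7 = 12
ES_Staff briefing = max(EF_Catering order=3, EF_AV setup=14, EF_Stage build=21, EF_Marketing push=22, EF_Ticketing=12) = 22; EF_Staff briefing = 22+8 = 30
Expected project duration μ = 30 days. Critical path: Vendor contracts → Marketing push → Staff briefing.

Variance along critical path = 1.778 + 5.444 + 5.444 = 12.667; σ = √12.667 = 3.559 days.
Z = (25 − 30) / 3.559 = -1.405
P(T ≤ 25) = Φ(-1.405) ≈ 0.080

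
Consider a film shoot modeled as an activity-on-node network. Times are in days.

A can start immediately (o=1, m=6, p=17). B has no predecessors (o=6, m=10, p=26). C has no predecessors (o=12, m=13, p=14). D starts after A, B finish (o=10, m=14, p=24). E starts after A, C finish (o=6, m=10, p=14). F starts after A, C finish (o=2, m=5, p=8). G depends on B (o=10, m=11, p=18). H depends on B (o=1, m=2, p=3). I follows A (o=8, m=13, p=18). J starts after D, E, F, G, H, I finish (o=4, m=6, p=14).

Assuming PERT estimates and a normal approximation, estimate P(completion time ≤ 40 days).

0.914

te_A = (1 + 4·6 + 17)/6 = 42/6 = 7; σ²_A = ((17−1)/6)² = 7.111
te_B = (6 + 4·10 + 26)/6 = 72/6 = 12; σ²_B = ((26−6)/6)² = 11.111
te_C = (12 + 4·13 + 14)/6 = 78/6 = 13; σ²_C = ((14−12)/6)² = 0.111
te_D = (10 + 4·14 + 24)/6 = 90/6 = 15; σ²_D = ((24−10)/6)² = 5.444
te_E = (6 + 4·10 + 14)/6 = 60/6 = 10; σ²_E = ((14−6)/6)² = 1.778
te_F = (2 + 4·5 + 8)/6 = 30/6 = 5; σ²_F = ((8−2)/6)² = 1.000
te_G = (10 + 4·11 + 18)/6 = 72/6 = 12; σ²_G = ((18−10)/6)² = 1.778
te_H = (1 + 4·2 + 3)/6 = 12/6 = 2; σ²_H = ((3−1)/6)² = 0.111
te_I = (8 + 4·13 + 18)/6 = 78/6 = 13; σ²_I = ((18−8)/6)² = 2.778
te_J = (4 + 4·6 + 14)/6 = 42/6 = 7; σ²_J = ((14−4)/6)² = 2.778

Forward pass:
ES_A = 0; EF_A = 7
ES_B = 0; EF_B = 12
ES_C = 0; EF_C = 13
ES_D = max(EF_A=7, EF_B=12) = 12; EF_D = 12+15 = 27
ES_E = max(EF_A=7, EF_C=13) = 13; EF_E = 13+10 = 23
ES_F = max(EF_A=7, EF_C=13) = 13; EF_F = 13+5 = 18
ES_G = 12; EF_G = 12+12 = 24
ES_H = 12; EF_H = 12+2 = 14
ES_I = 7; EF_I = 7+13 = 20
ES_J = max(EF_D=27, EF_E=23, EF_F=18, EF_G=24, EF_H=14, EF_I=20) = 27; EF_J = 27+7 = 34
Expected project duration μ = 34 days. Critical path: B → D → J.

Variance along critical path = 11.111 + 5.444 + 2.778 = 19.333; σ = √19.333 = 4.397 days.
Z = (40 − 34) / 4.397 = 1.365
P(T ≤ 40) = Φ(1.365) ≈ 0.914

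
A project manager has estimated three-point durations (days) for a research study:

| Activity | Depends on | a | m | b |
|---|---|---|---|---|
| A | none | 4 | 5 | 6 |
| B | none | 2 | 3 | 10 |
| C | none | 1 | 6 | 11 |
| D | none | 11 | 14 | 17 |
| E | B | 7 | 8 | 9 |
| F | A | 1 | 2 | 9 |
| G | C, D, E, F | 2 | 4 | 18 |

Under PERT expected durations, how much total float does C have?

te_A = (4 + 4·5 + 6)/6 = 30/6 = 5
te_B = (2 + 4·3 + 10)/6 = 24/6 = 4
te_C = (1 + 4·6 + 11)/6 = 36/6 = 6
te_D = (11 + 4·14 + 17)/6 = 84/6 = 14
te_E = (7 + 4·8 + 9)/6 = 48/6 = 8
te_F = (1 + 4·2 + 9)/6 = 18/6 = 3
te_G = (2 + 4·4 + 18)/6 = 36/6 = 6

Forward pass:
ES_A = 0; EF_A = 5
ES_B = 0; EF_B = 4
ES_C = 0; EF_C = 6
ES_D = 0; EF_D = 14
ES_E = 4; EF_E = 4+8 = 12
ES_F = 5; EF_F = 5+3 = 8
ES_G = max(EF_C=6, EF_D=14, EF_E=12, EF_F=8) = 14; EF_G = 14+6 = 20
Expected project duration μ = 20 days. Critical path: D → G.

Backward pass:
LF_G = 20; LS_G = 20−6 = 14
LF_F = LS_G = 14; LS_F = 14−3 = 11
LF_E = LS_G = 14; LS_E = 14−8 = 6
LF_D = LS_G = 14; LS_D = 14−14 = 0
LF_C = LS_G = 14; LS_C = 14−6 = 8
LF_B = LS_E = 6; LS_B = 6−4 = 2
LF_A = LS_F = 11; LS_A = 11−5 = 6
Slack_C = LS_C − ES_C = 8 − 0 = 8

8 days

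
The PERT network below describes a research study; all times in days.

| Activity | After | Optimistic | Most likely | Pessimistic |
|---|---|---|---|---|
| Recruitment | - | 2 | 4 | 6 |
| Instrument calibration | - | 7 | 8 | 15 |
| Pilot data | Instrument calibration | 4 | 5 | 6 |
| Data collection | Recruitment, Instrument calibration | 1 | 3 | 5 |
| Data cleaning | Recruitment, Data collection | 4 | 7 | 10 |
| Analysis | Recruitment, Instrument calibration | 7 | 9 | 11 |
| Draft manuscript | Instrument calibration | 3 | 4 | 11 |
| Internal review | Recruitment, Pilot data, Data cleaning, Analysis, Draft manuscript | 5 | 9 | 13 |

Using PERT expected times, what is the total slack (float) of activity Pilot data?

te_Recruitment = (2 + 4·4 + 6)/6 = 24/6 = 4
te_Instrument calibration = (7 + 4·8 + 15)/6 = 54/6 = 9
te_Pilot data = (4 + 4·5 + 6)/6 = 30/6 = 5
te_Data collection = (1 + 4·3 + 5)/6 = 18/6 = 3
te_Data cleaning = (4 + 4·7 + 10)/6 = 42/6 = 7
te_Analysis = (7 + 4·9 + 11)/6 = 54/6 = 9
te_Draft manuscript = (3 + 4·4 + 11)/6 = 30/6 = 5
te_Internal review = (5 + 4·9 + 13)/6 = 54/6 = 9

Forward pass:
ES_Recruitment = 0; EF_Recruitment = 4
ES_Instrument calibration = 0; EF_Instrument calibration = 9
ES_Pilot data = 9; EF_Pilot data = 9+5 = 14
ES_Data collection = max(EF_Recruitment=4, EF_Instrument calibration=9) = 9; EF_Data collection = 9+3 = 12
ES_Data cleaning = max(EF_Recruitment=4, EF_Data collection=12) = 12; EF_Data cleaning = 12+7 = 19
ES_Analysis = max(EF_Recruitment=4, EF_Instrument calibration=9) = 9; EF_Analysis = 9+9 = 18
ES_Draft manuscript = 9; EF_Draft manuscript = 9+5 = 14
ES_Internal review = max(EF_Recruitment=4, EF_Pilot data=14, EF_Data cleaning=19, EF_Analysis=18, EF_Draft manuscript=14) = 19; EF_Internal review = 19+9 = 28
Expected project duration μ = 28 days. Critical path: Instrument calibration → Data collection → Data cleaning → Internal review.

Backward pass:
LF_Internal review = 28; LS_Internal review = 28−9 = 19
LF_Draft manuscript = LS_Internal review = 19; LS_Draft manuscript = 19−5 = 14
LF_Analysis = LS_Internal review = 19; LS_Analysis = 19−9 = 10
LF_Data cleaning = LS_Internal review = 19; LS_Data cleaning = 19−7 = 12
LF_Data collection = LS_Data cleaning = 12; LS_Data collection = 12−3 = 9
LF_Pilot data = LS_Internal review = 19; LS_Pilot data = 19−5 = 14
LF_Instrument calibration = min(LS_Pilot data=14, LS_Data collection=9, LS_Analysis=10, LS_Draft manuscript=14) = 9; LS_Instrument calibration = 9−9 = 0
LF_Recruitment = min(LS_Data collection=9, LS_Data cleaning=12, LS_Analysis=10, LS_Internal review=19) = 9; LS_Recruitment = 9−4 = 5
Slack_Pilot data = LS_Pilot data − ES_Pilot data = 14 − 9 = 5

5 days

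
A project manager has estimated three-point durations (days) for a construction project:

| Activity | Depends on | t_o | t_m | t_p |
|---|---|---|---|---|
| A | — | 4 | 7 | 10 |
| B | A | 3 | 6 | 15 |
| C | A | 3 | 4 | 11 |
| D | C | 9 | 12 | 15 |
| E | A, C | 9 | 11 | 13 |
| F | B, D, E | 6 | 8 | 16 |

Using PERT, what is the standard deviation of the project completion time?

te_A = (4 + 4·7 + 10)/6 = 42/6 = 7; σ²_A = ((10−4)/6)² = 1.000
te_B = (3 + 4·6 + 15)/6 = 42/6 = 7; σ²_B = ((15−3)/6)² = 4.000
te_C = (3 + 4·4 + 11)/6 = 30/6 = 5; σ²_C = ((11−3)/6)² = 1.778
te_D = (9 + 4·12 + 15)/6 = 72/6 = 12; σ²_D = ((15−9)/6)² = 1.000
te_E = (9 + 4·11 + 13)/6 = 66/6 = 11; σ²_E = ((13−9)/6)² = 0.444
te_F = (6 + 4·8 + 16)/6 = 54/6 = 9; σ²_F = ((16−6)/6)² = 2.778

Forward pass:
ES_A = 0; EF_A = 7
ES_B = 7; EF_B = 7+7 = 14
ES_C = 7; EF_C = 7+5 = 12
ES_D = 12; EF_D = 12+12 = 24
ES_E = max(EF_A=7, EF_C=12) = 12; EF_E = 12+11 = 23
ES_F = max(EF_B=14, EF_D=24, EF_E=23) = 24; EF_F = 24+9 = 33
Expected project duration μ = 33 days. Critical path: A → C → D → F.

Variance along critical path = 1.000 + 1.778 + 1.000 + 2.778 = 6.556
σ = √6.556 = 2.560 days

2.56 days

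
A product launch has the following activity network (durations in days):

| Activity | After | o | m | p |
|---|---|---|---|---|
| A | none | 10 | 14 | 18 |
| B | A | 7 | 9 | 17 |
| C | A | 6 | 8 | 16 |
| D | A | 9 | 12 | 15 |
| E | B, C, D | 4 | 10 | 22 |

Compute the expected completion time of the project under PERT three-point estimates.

te_A = (10 + 4·14 + 18)/6 = 84/6 = 14
te_B = (7 + 4·9 + 17)/6 = 60/6 = 10
te_C = (6 + 4·8 + 16)/6 = 54/6 = 9
te_D = (9 + 4·12 + 15)/6 = 72/6 = 12
te_E = (4 + 4·10 + 22)/6 = 66/6 = 11

Forward pass:
ES_A = 0; EF_A = 14
ES_B = 14; EF_B = 14+10 = 24
ES_C = 14; EF_C = 14+9 = 23
ES_D = 14; EF_D = 14+12 = 26
ES_E = max(EF_B=24, EF_C=23, EF_D=26) = 26; EF_E = 26+11 = 37
Expected project duration μ = 37 days. Critical path: A → D → E.

37 days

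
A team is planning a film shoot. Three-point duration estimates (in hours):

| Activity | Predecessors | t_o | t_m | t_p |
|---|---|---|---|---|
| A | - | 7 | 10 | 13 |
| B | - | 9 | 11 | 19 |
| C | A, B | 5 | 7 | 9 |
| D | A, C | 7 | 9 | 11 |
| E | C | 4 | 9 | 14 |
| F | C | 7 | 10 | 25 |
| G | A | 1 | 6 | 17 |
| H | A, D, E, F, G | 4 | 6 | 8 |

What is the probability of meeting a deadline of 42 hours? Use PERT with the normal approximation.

te_A = (7 + 4·10 + 13)/6 = 60/6 = 10; σ²_A = ((13−7)/6)² = 1.000
te_B = (9 + 4·11 + 19)/6 = 72/6 = 12; σ²_B = ((19−9)/6)² = 2.778
te_C = (5 + 4·7 + 9)/6 = 42/6 = 7; σ²_C = ((9−5)/6)² = 0.444
te_D = (7 + 4·9 + 11)/6 = 54/6 = 9; σ²_D = ((11−7)/6)² = 0.444
te_E = (4 + 4·9 + 14)/6 = 54/6 = 9; σ²_E = ((14−4)/6)² = 2.778
te_F = (7 + 4·10 + 25)/6 = 72/6 = 12; σ²_F = ((25−7)/6)² = 9.000
te_G = (1 + 4·6 + 17)/6 = 42/6 = 7; σ²_G = ((17−1)/6)² = 7.111
te_H = (4 + 4·6 + 8)/6 = 36/6 = 6; σ²_H = ((8−4)/6)² = 0.444

Forward pass:
ES_A = 0; EF_A = 10
ES_B = 0; EF_B = 12
ES_C = max(EF_A=10, EF_B=12) = 12; EF_C = 12+7 = 19
ES_D = max(EF_A=10, EF_C=19) = 19; EF_D = 19+9 = 28
ES_E = 19; EF_E = 19+9 = 28
ES_F = 19; EF_F = 19+12 = 31
ES_G = 10; EF_G = 10+7 = 17
ES_H = max(EF_A=10, EF_D=28, EF_E=28, EF_F=31, EF_G=17) = 31; EF_H = 31+6 = 37
Expected project duration μ = 37 hours. Critical path: B → C → F → H.

Variance along critical path = 2.778 + 0.444 + 9.000 + 0.444 = 12.667; σ = √12.667 = 3.559 hours.
Z = (42 − 37) / 3.559 = 1.405
P(T ≤ 42) = Φ(1.405) ≈ 0.920

0.920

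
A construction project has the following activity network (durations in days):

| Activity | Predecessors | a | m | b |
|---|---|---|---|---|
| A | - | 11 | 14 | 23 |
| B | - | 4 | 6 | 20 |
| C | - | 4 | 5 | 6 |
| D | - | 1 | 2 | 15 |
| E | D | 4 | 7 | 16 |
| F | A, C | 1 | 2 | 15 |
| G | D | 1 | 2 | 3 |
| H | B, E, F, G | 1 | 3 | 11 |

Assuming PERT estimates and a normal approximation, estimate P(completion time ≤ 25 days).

0.716

te_A = (11 + 4·14 + 23)/6 = 90/6 = 15; σ²_A = ((23−11)/6)² = 4.000
te_B = (4 + 4·6 + 20)/6 = 48/6 = 8; σ²_B = ((20−4)/6)² = 7.111
te_C = (4 + 4·5 + 6)/6 = 30/6 = 5; σ²_C = ((6−4)/6)² = 0.111
te_D = (1 + 4·2 + 15)/6 = 24/6 = 4; σ²_D = ((15−1)/6)² = 5.444
te_E = (4 + 4·7 + 16)/6 = 48/6 = 8; σ²_E = ((16−4)/6)² = 4.000
te_F = (1 + 4·2 + 15)/6 = 24/6 = 4; σ²_F = ((15−1)/6)² = 5.444
te_G = (1 + 4·2 + 3)/6 = 12/6 = 2; σ²_G = ((3−1)/6)² = 0.111
te_H = (1 + 4·3 + 11)/6 = 24/6 = 4; σ²_H = ((11−1)/6)² = 2.778

Forward pass:
ES_A = 0; EF_A = 15
ES_B = 0; EF_B = 8
ES_C = 0; EF_C = 5
ES_D = 0; EF_D = 4
ES_E = 4; EF_E = 4+8 = 12
ES_F = max(EF_A=15, EF_C=5) = 15; EF_F = 15+4 = 19
ES_G = 4; EF_G = 4+2 = 6
ES_H = max(EF_B=8, EF_E=12, EF_F=19, EF_G=6) = 19; EF_H = 19+4 = 23
Expected project duration μ = 23 days. Critical path: A → F → H.

Variance along critical path = 4.000 + 5.444 + 2.778 = 12.222; σ = √12.222 = 3.496 days.
Z = (25 − 23) / 3.496 = 0.572
P(T ≤ 25) = Φ(0.572) ≈ 0.716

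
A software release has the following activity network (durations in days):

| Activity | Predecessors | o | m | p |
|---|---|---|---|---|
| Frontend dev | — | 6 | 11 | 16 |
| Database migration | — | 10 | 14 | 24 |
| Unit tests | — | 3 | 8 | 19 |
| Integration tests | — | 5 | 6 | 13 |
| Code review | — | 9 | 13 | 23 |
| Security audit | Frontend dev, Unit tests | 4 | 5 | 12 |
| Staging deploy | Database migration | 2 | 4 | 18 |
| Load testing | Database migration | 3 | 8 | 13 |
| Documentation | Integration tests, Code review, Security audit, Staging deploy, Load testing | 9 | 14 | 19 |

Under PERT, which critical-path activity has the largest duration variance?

Database migration

te_Frontend dev = (6 + 4·11 + 16)/6 = 66/6 = 11; σ²_Frontend dev = ((16−6)/6)² = 2.778
te_Database migration = (10 + 4·14 + 24)/6 = 90/6 = 15; σ²_Database migration = ((24−10)/6)² = 5.444
te_Unit tests = (3 + 4·8 + 19)/6 = 54/6 = 9; σ²_Unit tests = ((19−3)/6)² = 7.111
te_Integration tests = (5 + 4·6 + 13)/6 = 42/6 = 7; σ²_Integration tests = ((13−5)/6)² = 1.778
te_Code review = (9 + 4·13 + 23)/6 = 84/6 = 14; σ²_Code review = ((23−9)/6)² = 5.444
te_Security audit = (4 + 4·5 + 12)/6 = 36/6 = 6; σ²_Security audit = ((12−4)/6)² = 1.778
te_Staging deploy = (2 + 4·4 + 18)/6 = 36/6 = 6; σ²_Staging deploy = ((18−2)/6)² = 7.111
te_Load testing = (3 + 4·8 + 13)/6 = 48/6 = 8; σ²_Load testing = ((13−3)/6)² = 2.778
te_Documentation = (9 + 4·14 + 19)/6 = 84/6 = 14; σ²_Documentation = ((19−9)/6)² = 2.778

Forward pass:
ES_Frontend dev = 0; EF_Frontend dev = 11
ES_Database migration = 0; EF_Database migration = 15
ES_Unit tests = 0; EF_Unit tests = 9
ES_Integration tests = 0; EF_Integration tests = 7
ES_Code review = 0; EF_Code review = 14
ES_Security audit = max(EF_Frontend dev=11, EF_Unit tests=9) = 11; EF_Security audit = 11+6 = 17
ES_Staging deploy = 15; EF_Staging deploy = 15+6 = 21
ES_Load testing = 15; EF_Load testing = 15+8 = 23
ES_Documentation = max(EF_Integration tests=7, EF_Code review=14, EF_Security audit=17, EF_Staging deploy=21, EF_Load testing=23) = 23; EF_Documentation = 23+14 = 37
Expected project duration μ = 37 days. Critical path: Database migration → Load testing → Documentation.

Variances on critical path: σ²_Database migration=5.444, σ²_Load testing=2.778, σ²_Documentation=2.778.
Largest is σ²_Database migration = 5.444.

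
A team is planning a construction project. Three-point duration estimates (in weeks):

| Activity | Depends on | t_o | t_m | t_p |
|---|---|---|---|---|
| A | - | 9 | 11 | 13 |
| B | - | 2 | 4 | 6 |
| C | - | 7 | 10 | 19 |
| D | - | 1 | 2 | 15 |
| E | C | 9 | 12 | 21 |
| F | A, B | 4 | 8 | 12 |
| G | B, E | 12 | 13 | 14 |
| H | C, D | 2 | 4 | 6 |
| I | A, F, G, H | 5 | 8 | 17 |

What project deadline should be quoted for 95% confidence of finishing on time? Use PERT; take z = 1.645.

te_A = (9 + 4·11 + 13)/6 = 66/6 = 11; σ²_A = ((13−9)/6)² = 0.444
te_B = (2 + 4·4 + 6)/6 = 24/6 = 4; σ²_B = ((6−2)/6)² = 0.444
te_C = (7 + 4·10 + 19)/6 = 66/6 = 11; σ²_C = ((19−7)/6)² = 4.000
te_D = (1 + 4·2 + 15)/6 = 24/6 = 4; σ²_D = ((15−1)/6)² = 5.444
te_E = (9 + 4·12 + 21)/6 = 78/6 = 13; σ²_E = ((21−9)/6)² = 4.000
te_F = (4 + 4·8 + 12)/6 = 48/6 = 8; σ²_F = ((12−4)/6)² = 1.778
te_G = (12 + 4·13 + 14)/6 = 78/6 = 13; σ²_G = ((14−12)/6)² = 0.111
te_H = (2 + 4·4 + 6)/6 = 24/6 = 4; σ²_H = ((6−2)/6)² = 0.444
te_I = (5 + 4·8 + 17)/6 = 54/6 = 9; σ²_I = ((17−5)/6)² = 4.000

Forward pass:
ES_A = 0; EF_A = 11
ES_B = 0; EF_B = 4
ES_C = 0; EF_C = 11
ES_D = 0; EF_D = 4
ES_E = 11; EF_E = 11+13 = 24
ES_F = max(EF_A=11, EF_B=4) = 11; EF_F = 11+8 = 19
ES_G = max(EF_B=4, EF_E=24) = 24; EF_G = 24+13 = 37
ES_H = max(EF_C=11, EF_D=4) = 11; EF_H = 11+4 = 15
ES_I = max(EF_A=11, EF_F=19, EF_G=37, EF_H=15) = 37; EF_I = 37+9 = 46
Expected project duration μ = 46 weeks. Critical path: C → E → G → I.

Variance along critical path = 4.000 + 4.000 + 0.111 + 4.000 = 12.111; σ = 3.480 weeks.
D = μ + z·σ = 46 + 1.645·3.480 = 51.7 weeks

51.7 weeks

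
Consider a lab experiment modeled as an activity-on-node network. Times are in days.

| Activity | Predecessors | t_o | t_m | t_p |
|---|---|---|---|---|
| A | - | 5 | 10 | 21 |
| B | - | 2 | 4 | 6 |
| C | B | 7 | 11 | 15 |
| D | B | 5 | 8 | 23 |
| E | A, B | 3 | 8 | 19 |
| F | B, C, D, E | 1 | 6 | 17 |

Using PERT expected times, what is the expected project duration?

27 days

te_A = (5 + 4·10 + 21)/6 = 66/6 = 11
te_B = (2 + 4·4 + 6)/6 = 24/6 = 4
te_C = (7 + 4·11 + 15)/6 = 66/6 = 11
te_D = (5 + 4·8 + 23)/6 = 60/6 = 10
te_E = (3 + 4·8 + 19)/6 = 54/6 = 9
te_F = (1 + 4·6 + 17)/6 = 42/6 = 7

Forward pass:
ES_A = 0; EF_A = 11
ES_B = 0; EF_B = 4
ES_C = 4; EF_C = 4+11 = 15
ES_D = 4; EF_D = 4+10 = 14
ES_E = max(EF_A=11, EF_B=4) = 11; EF_E = 11+9 = 20
ES_F = max(EF_B=4, EF_C=15, EF_D=14, EF_E=20) = 20; EF_F = 20+7 = 27
Expected project duration μ = 27 days. Critical path: A → E → F.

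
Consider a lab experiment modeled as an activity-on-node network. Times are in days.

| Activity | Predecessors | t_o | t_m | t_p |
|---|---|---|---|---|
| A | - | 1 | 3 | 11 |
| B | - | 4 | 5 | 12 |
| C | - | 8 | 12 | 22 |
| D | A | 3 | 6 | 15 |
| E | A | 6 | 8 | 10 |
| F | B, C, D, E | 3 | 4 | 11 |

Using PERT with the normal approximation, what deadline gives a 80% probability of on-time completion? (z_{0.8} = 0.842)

te_A = (1 + 4·3 + 11)/6 = 24/6 = 4; σ²_A = ((11−1)/6)² = 2.778
te_B = (4 + 4·5 + 12)/6 = 36/6 = 6; σ²_B = ((12−4)/6)² = 1.778
te_C = (8 + 4·12 + 22)/6 = 78/6 = 13; σ²_C = ((22−8)/6)² = 5.444
te_D = (3 + 4·6 + 15)/6 = 42/6 = 7; σ²_D = ((15−3)/6)² = 4.000
te_E = (6 + 4·8 + 10)/6 = 48/6 = 8; σ²_E = ((10−6)/6)² = 0.444
te_F = (3 + 4·4 + 11)/6 = 30/6 = 5; σ²_F = ((11−3)/6)² = 1.778

Forward pass:
ES_A = 0; EF_A = 4
ES_B = 0; EF_B = 6
ES_C = 0; EF_C = 13
ES_D = 4; EF_D = 4+7 = 11
ES_E = 4; EF_E = 4+8 = 12
ES_F = max(EF_B=6, EF_C=13, EF_D=11, EF_E=12) = 13; EF_F = 13+5 = 18
Expected project duration μ = 18 days. Critical path: C → F.

Variance along critical path = 5.444 + 1.778 = 7.222; σ = 2.687 days.
D = μ + z·σ = 18 + 0.842·2.687 = 20.3 days

20.3 days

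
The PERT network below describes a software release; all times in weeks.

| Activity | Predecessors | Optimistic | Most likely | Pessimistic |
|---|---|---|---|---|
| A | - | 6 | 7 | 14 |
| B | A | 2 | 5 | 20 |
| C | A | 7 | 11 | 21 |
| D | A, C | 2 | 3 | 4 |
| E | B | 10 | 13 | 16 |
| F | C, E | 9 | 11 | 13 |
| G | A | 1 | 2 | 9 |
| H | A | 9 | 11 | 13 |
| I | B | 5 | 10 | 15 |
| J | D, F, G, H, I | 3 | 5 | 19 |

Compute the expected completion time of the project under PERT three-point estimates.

46 weeks

te_A = (6 + 4·7 + 14)/6 = 48/6 = 8
te_B = (2 + 4·5 + 20)/6 = 42/6 = 7
te_C = (7 + 4·11 + 21)/6 = 72/6 = 12
te_D = (2 + 4·3 + 4)/6 = 18/6 = 3
te_E = (10 + 4·13 + 16)/6 = 78/6 = 13
te_F = (9 + 4·11 + 13)/6 = 66/6 = 11
te_G = (1 + 4·2 + 9)/6 = 18/6 = 3
te_H = (9 + 4·11 + 13)/6 = 66/6 = 11
te_I = (5 + 4·10 + 15)/6 = 60/6 = 10
te_J = (3 + 4·5 + 19)/6 = 42/6 = 7

Forward pass:
ES_A = 0; EF_A = 8
ES_B = 8; EF_B = 8+7 = 15
ES_C = 8; EF_C = 8+12 = 20
ES_D = max(EF_A=8, EF_C=20) = 20; EF_D = 20+3 = 23
ES_E = 15; EF_E = 15+13 = 28
ES_F = max(EF_C=20, EF_E=28) = 28; EF_F = 28+11 = 39
ES_G = 8; EF_G = 8+3 = 11
ES_H = 8; EF_H = 8+11 = 19
ES_I = 15; EF_I = 15+10 = 25
ES_J = max(EF_D=23, EF_F=39, EF_G=11, EF_H=19, EF_I=25) = 39; EF_J = 39+7 = 46
Expected project duration μ = 46 weeks. Critical path: A → B → E → F → J.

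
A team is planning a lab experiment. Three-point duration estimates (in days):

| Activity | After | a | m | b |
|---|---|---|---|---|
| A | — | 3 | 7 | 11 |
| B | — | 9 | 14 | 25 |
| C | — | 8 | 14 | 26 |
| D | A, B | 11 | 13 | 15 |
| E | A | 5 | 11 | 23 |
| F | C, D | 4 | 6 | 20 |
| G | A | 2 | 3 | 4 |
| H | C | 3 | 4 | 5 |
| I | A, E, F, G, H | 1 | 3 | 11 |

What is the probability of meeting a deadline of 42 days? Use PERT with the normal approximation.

0.684

te_A = (3 + 4·7 + 11)/6 = 42/6 = 7; σ²_A = ((11−3)/6)² = 1.778
te_B = (9 + 4·14 + 25)/6 = 90/6 = 15; σ²_B = ((25−9)/6)² = 7.111
te_C = (8 + 4·14 + 26)/6 = 90/6 = 15; σ²_C = ((26−8)/6)² = 9.000
te_D = (11 + 4·13 + 15)/6 = 78/6 = 13; σ²_D = ((15−11)/6)² = 0.444
te_E = (5 + 4·11 + 23)/6 = 72/6 = 12; σ²_E = ((23−5)/6)² = 9.000
te_F = (4 + 4·6 + 20)/6 = 48/6 = 8; σ²_F = ((20−4)/6)² = 7.111
te_G = (2 + 4·3 + 4)/6 = 18/6 = 3; σ²_G = ((4−2)/6)² = 0.111
te_H = (3 + 4·4 + 5)/6 = 24/6 = 4; σ²_H = ((5−3)/6)² = 0.111
te_I = (1 + 4·3 + 11)/6 = 24/6 = 4; σ²_I = ((11−1)/6)² = 2.778

Forward pass:
ES_A = 0; EF_A = 7
ES_B = 0; EF_B = 15
ES_C = 0; EF_C = 15
ES_D = max(EF_A=7, EF_B=15) = 15; EF_D = 15+13 = 28
ES_E = 7; EF_E = 7+12 = 19
ES_F = max(EF_C=15, EF_D=28) = 28; EF_F = 28+8 = 36
ES_G = 7; EF_G = 7+3 = 10
ES_H = 15; EF_H = 15+4 = 19
ES_I = max(EF_A=7, EF_E=19, EF_F=36, EF_G=10, EF_H=19) = 36; EF_I = 36+4 = 40
Expected project duration μ = 40 days. Critical path: B → D → F → I.

Variance along critical path = 7.111 + 0.444 + 7.111 + 2.778 = 17.444; σ = √17.444 = 4.177 days.
Z = (42 − 40) / 4.177 = 0.479
P(T ≤ 42) = Φ(0.479) ≈ 0.684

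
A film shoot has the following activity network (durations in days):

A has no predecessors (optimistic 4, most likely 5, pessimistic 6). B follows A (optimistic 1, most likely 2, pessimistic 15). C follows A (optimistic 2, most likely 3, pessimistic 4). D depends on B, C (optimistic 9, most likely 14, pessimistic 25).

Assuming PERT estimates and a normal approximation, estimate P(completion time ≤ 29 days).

te_A = (4 + 4·5 + 6)/6 = 30/6 = 5; σ²_A = ((6−4)/6)² = 0.111
te_B = (1 + 4·2 + 15)/6 = 24/6 = 4; σ²_B = ((15−1)/6)² = 5.444
te_C = (2 + 4·3 + 4)/6 = 18/6 = 3; σ²_C = ((4−2)/6)² = 0.111
te_D = (9 + 4·14 + 25)/6 = 90/6 = 15; σ²_D = ((25−9)/6)² = 7.111

Forward pass:
ES_A = 0; EF_A = 5
ES_B = 5; EF_B = 5+4 = 9
ES_C = 5; EF_C = 5+3 = 8
ES_D = max(EF_B=9, EF_C=8) = 9; EF_D = 9+15 = 24
Expected project duration μ = 24 days. Critical path: A → B → D.

Variance along critical path = 0.111 + 5.444 + 7.111 = 12.667; σ = √12.667 = 3.559 days.
Z = (29 − 24) / 3.559 = 1.405
P(T ≤ 29) = Φ(1.405) ≈ 0.920

0.920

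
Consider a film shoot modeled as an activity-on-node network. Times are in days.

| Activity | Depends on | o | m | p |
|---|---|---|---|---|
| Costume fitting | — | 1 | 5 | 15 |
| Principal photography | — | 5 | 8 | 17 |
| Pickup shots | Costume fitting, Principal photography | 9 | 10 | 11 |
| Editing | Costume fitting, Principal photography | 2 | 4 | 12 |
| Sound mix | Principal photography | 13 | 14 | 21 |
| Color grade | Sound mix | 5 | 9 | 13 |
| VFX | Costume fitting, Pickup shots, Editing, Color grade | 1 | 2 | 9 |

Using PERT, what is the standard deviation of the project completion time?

3.06 days

te_Costume fitting = (1 + 4·5 + 15)/6 = 36/6 = 6; σ²_Costume fitting = ((15−1)/6)² = 5.444
te_Principal photography = (5 + 4·8 + 17)/6 = 54/6 = 9; σ²_Principal photography = ((17−5)/6)² = 4.000
te_Pickup shots = (9 + 4·10 + 11)/6 = 60/6 = 10; σ²_Pickup shots = ((11−9)/6)² = 0.111
te_Editing = (2 + 4·4 + 12)/6 = 30/6 = 5; σ²_Editing = ((12−2)/6)² = 2.778
te_Sound mix = (13 + 4·14 + 21)/6 = 90/6 = 15; σ²_Sound mix = ((21−13)/6)² = 1.778
te_Color grade = (5 + 4·9 + 13)/6 = 54/6 = 9; σ²_Color grade = ((13−5)/6)² = 1.778
te_VFX = (1 + 4·2 + 9)/6 = 18/6 = 3; σ²_VFX = ((9−1)/6)² = 1.778

Forward pass:
ES_Costume fitting = 0; EF_Costume fitting = 6
ES_Principal photography = 0; EF_Principal photography = 9
ES_Pickup shots = max(EF_Costume fitting=6, EF_Principal photography=9) = 9; EF_Pickup shots = 9+10 = 19
ES_Editing = max(EF_Costume fitting=6, EF_Principal photography=9) = 9; EF_Editing = 9+5 = 14
ES_Sound mix = 9; EF_Sound mix = 9+15 = 24
ES_Color grade = 24; EF_Color grade = 24+9 = 33
ES_VFX = max(EF_Costume fitting=6, EF_Pickup shots=19, EF_Editing=14, EF_Color grade=33) = 33; EF_VFX = 33+3 = 36
Expected project duration μ = 36 days. Critical path: Principal photography → Sound mix → Color grade → VFX.

Variance along critical path = 4.000 + 1.778 + 1.778 + 1.778 = 9.333
σ = √9.333 = 3.055 days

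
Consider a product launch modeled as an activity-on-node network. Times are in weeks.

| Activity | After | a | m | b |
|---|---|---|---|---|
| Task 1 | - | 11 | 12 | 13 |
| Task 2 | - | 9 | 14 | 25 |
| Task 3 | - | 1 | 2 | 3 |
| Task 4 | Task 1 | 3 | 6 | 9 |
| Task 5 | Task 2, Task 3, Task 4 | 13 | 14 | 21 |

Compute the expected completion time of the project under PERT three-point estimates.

33 weeks

te_Task 1 = (11 + 4·12 + 13)/6 = 72/6 = 12
te_Task 2 = (9 + 4·14 + 25)/6 = 90/6 = 15
te_Task 3 = (1 + 4·2 + 3)/6 = 12/6 = 2
te_Task 4 = (3 + 4·6 + 9)/6 = 36/6 = 6
te_Task 5 = (13 + 4·14 + 21)/6 = 90/6 = 15

Forward pass:
ES_Task 1 = 0; EF_Task 1 = 12
ES_Task 2 = 0; EF_Task 2 = 15
ES_Task 3 = 0; EF_Task 3 = 2
ES_Task 4 = 12; EF_Task 4 = 12+6 = 18
ES_Task 5 = max(EF_Task 2=15, EF_Task 3=2, EF_Task 4=18) = 18; EF_Task 5 = 18+15 = 33
Expected project duration μ = 33 weeks. Critical path: Task 1 → Task 4 → Task 5.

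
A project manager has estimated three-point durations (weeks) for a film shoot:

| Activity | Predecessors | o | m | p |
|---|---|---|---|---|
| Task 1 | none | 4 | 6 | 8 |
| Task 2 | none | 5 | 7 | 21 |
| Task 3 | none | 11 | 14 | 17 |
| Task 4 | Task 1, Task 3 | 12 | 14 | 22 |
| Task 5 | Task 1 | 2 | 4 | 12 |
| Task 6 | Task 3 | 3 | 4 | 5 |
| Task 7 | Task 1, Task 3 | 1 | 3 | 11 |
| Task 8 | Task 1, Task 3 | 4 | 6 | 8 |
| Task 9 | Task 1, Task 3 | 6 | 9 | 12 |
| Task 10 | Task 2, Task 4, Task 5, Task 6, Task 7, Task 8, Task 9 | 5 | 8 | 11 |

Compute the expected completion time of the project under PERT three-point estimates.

te_Task 1 = (4 + 4·6 + 8)/6 = 36/6 = 6
te_Task 2 = (5 + 4·7 + 21)/6 = 54/6 = 9
te_Task 3 = (11 + 4·14 + 17)/6 = 84/6 = 14
te_Task 4 = (12 + 4·14 + 22)/6 = 90/6 = 15
te_Task 5 = (2 + 4·4 + 12)/6 = 30/6 = 5
te_Task 6 = (3 + 4·4 + 5)/6 = 24/6 = 4
te_Task 7 = (1 + 4·3 + 11)/6 = 24/6 = 4
te_Task 8 = (4 + 4·6 + 8)/6 = 36/6 = 6
te_Task 9 = (6 + 4·9 + 12)/6 = 54/6 = 9
te_Task 10 = (5 + 4·8 + 11)/6 = 48/6 = 8

Forward pass:
ES_Task 1 = 0; EF_Task 1 = 6
ES_Task 2 = 0; EF_Task 2 = 9
ES_Task 3 = 0; EF_Task 3 = 14
ES_Task 4 = max(EF_Task 1=6, EF_Task 3=14) = 14; EF_Task 4 = 14+15 = 29
ES_Task 5 = 6; EF_Task 5 = 6+5 = 11
ES_Task 6 = 14; EF_Task 6 = 14+4 = 18
ES_Task 7 = max(EF_Task 1=6, EF_Task 3=14) = 14; EF_Task 7 = 14+4 = 18
ES_Task 8 = max(EF_Task 1=6, EF_Task 3=14) = 14; EF_Task 8 = 14+6 = 20
ES_Task 9 = max(EF_Task 1=6, EF_Task 3=14) = 14; EF_Task 9 = 14+9 = 23
ES_Task 10 = max(EF_Task 2=9, EF_Task 4=29, EF_Task 5=11, EF_Task 6=18, EF_Task 7=18, EF_Task 8=20, EF_Task 9=23) = 29; EF_Task 10 = 29+8 = 37
Expected project duration μ = 37 weeks. Critical path: Task 3 → Task 4 → Task 10.

37 weeks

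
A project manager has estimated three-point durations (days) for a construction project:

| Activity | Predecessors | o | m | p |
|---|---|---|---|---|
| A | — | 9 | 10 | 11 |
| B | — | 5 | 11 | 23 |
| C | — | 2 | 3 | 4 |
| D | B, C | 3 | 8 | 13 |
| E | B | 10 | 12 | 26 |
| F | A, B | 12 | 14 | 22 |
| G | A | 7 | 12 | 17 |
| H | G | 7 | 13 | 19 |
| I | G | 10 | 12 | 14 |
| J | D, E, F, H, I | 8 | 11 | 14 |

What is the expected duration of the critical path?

te_A = (9 + 4·10 + 11)/6 = 60/6 = 10
te_B = (5 + 4·11 + 23)/6 = 72/6 = 12
te_C = (2 + 4·3 + 4)/6 = 18/6 = 3
te_D = (3 + 4·8 + 13)/6 = 48/6 = 8
te_E = (10 + 4·12 + 26)/6 = 84/6 = 14
te_F = (12 + 4·14 + 22)/6 = 90/6 = 15
te_G = (7 + 4·12 + 17)/6 = 72/6 = 12
te_H = (7 + 4·13 + 19)/6 = 78/6 = 13
te_I = (10 + 4·12 + 14)/6 = 72/6 = 12
te_J = (8 + 4·11 + 14)/6 = 66/6 = 11

Forward pass:
ES_A = 0; EF_A = 10
ES_B = 0; EF_B = 12
ES_C = 0; EF_C = 3
ES_D = max(EF_B=12, EF_C=3) = 12; EF_D = 12+8 = 20
ES_E = 12; EF_E = 12+14 = 26
ES_F = max(EF_A=10, EF_B=12) = 12; EF_F = 12+15 = 27
ES_G = 10; EF_G = 10+12 = 22
ES_H = 22; EF_H = 22+13 = 35
ES_I = 22; EF_I = 22+12 = 34
ES_J = max(EF_D=20, EF_E=26, EF_F=27, EF_H=35, EF_I=34) = 35; EF_J = 35+11 = 46
Expected project duration μ = 46 days. Critical path: A → G → H → J.

46 days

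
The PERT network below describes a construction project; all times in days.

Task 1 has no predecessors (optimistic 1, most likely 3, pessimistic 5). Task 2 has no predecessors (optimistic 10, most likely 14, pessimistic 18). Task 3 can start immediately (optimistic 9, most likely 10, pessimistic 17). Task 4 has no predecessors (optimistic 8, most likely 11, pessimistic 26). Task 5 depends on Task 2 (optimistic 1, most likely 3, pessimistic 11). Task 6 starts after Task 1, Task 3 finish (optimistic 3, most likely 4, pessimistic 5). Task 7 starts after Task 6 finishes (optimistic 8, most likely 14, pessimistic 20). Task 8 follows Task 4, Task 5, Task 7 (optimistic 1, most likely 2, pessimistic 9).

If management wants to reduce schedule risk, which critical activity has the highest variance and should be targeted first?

Task 7

te_Task 1 = (1 + 4·3 + 5)/6 = 18/6 = 3; σ²_Task 1 = ((5−1)/6)² = 0.444
te_Task 2 = (10 + 4·14 + 18)/6 = 84/6 = 14; σ²_Task 2 = ((18−10)/6)² = 1.778
te_Task 3 = (9 + 4·10 + 17)/6 = 66/6 = 11; σ²_Task 3 = ((17−9)/6)² = 1.778
te_Task 4 = (8 + 4·11 + 26)/6 = 78/6 = 13; σ²_Task 4 = ((26−8)/6)² = 9.000
te_Task 5 = (1 + 4·3 + 11)/6 = 24/6 = 4; σ²_Task 5 = ((11−1)/6)² = 2.778
te_Task 6 = (3 + 4·4 + 5)/6 = 24/6 = 4; σ²_Task 6 = ((5−3)/6)² = 0.111
te_Task 7 = (8 + 4·14 + 20)/6 = 84/6 = 14; σ²_Task 7 = ((20−8)/6)² = 4.000
te_Task 8 = (1 + 4·2 + 9)/6 = 18/6 = 3; σ²_Task 8 = ((9−1)/6)² = 1.778

Forward pass:
ES_Task 1 = 0; EF_Task 1 = 3
ES_Task 2 = 0; EF_Task 2 = 14
ES_Task 3 = 0; EF_Task 3 = 11
ES_Task 4 = 0; EF_Task 4 = 13
ES_Task 5 = 14; EF_Task 5 = 14+4 = 18
ES_Task 6 = max(EF_Task 1=3, EF_Task 3=11) = 11; EF_Task 6 = 11+4 = 15
ES_Task 7 = 15; EF_Task 7 = 15+14 = 29
ES_Task 8 = max(EF_Task 4=13, EF_Task 5=18, EF_Task 7=29) = 29; EF_Task 8 = 29+3 = 32
Expected project duration μ = 32 days. Critical path: Task 3 → Task 6 → Task 7 → Task 8.

Variances on critical path: σ²_Task 3=1.778, σ²_Task 6=0.111, σ²_Task 7=4.000, σ²_Task 8=1.778.
Largest is σ²_Task 7 = 4.000.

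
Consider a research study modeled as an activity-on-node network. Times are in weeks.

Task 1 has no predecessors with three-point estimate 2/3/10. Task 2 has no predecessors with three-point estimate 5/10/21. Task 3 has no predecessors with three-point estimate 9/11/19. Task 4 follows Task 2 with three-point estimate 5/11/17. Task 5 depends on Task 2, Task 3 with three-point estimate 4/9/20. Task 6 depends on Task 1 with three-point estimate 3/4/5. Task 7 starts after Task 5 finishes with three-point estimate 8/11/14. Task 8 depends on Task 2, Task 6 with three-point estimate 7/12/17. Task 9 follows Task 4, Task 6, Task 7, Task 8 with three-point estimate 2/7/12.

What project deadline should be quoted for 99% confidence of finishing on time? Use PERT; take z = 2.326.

te_Task 1 = (2 + 4·3 + 10)/6 = 24/6 = 4; σ²_Task 1 = ((10−2)/6)² = 1.778
te_Task 2 = (5 + 4·10 + 21)/6 = 66/6 = 11; σ²_Task 2 = ((21−5)/6)² = 7.111
te_Task 3 = (9 + 4·11 + 19)/6 = 72/6 = 12; σ²_Task 3 = ((19−9)/6)² = 2.778
te_Task 4 = (5 + 4·11 + 17)/6 = 66/6 = 11; σ²_Task 4 = ((17−5)/6)² = 4.000
te_Task 5 = (4 + 4·9 + 20)/6 = 60/6 = 10; σ²_Task 5 = ((20−4)/6)² = 7.111
te_Task 6 = (3 + 4·4 + 5)/6 = 24/6 = 4; σ²_Task 6 = ((5−3)/6)² = 0.111
te_Task 7 = (8 + 4·11 + 14)/6 = 66/6 = 11; σ²_Task 7 = ((14−8)/6)² = 1.000
te_Task 8 = (7 + 4·12 + 17)/6 = 72/6 = 12; σ²_Task 8 = ((17−7)/6)² = 2.778
te_Task 9 = (2 + 4·7 + 12)/6 = 42/6 = 7; σ²_Task 9 = ((12−2)/6)² = 2.778

Forward pass:
ES_Task 1 = 0; EF_Task 1 = 4
ES_Task 2 = 0; EF_Task 2 = 11
ES_Task 3 = 0; EF_Task 3 = 12
ES_Task 4 = 11; EF_Task 4 = 11+11 = 22
ES_Task 5 = max(EF_Task 2=11, EF_Task 3=12) = 12; EF_Task 5 = 12+10 = 22
ES_Task 6 = 4; EF_Task 6 = 4+4 = 8
ES_Task 7 = 22; EF_Task 7 = 22+11 = 33
ES_Task 8 = max(EF_Task 2=11, EF_Task 6=8) = 11; EF_Task 8 = 11+12 = 23
ES_Task 9 = max(EF_Task 4=22, EF_Task 6=8, EF_Task 7=33, EF_Task 8=23) = 33; EF_Task 9 = 33+7 = 40
Expected project duration μ = 40 weeks. Critical path: Task 3 → Task 5 → Task 7 → Task 9.

Variance along critical path = 2.778 + 7.111 + 1.000 + 2.778 = 13.667; σ = 3.697 weeks.
D = μ + z·σ = 40 + 2.326·3.697 = 48.6 weeks

48.6 weeks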